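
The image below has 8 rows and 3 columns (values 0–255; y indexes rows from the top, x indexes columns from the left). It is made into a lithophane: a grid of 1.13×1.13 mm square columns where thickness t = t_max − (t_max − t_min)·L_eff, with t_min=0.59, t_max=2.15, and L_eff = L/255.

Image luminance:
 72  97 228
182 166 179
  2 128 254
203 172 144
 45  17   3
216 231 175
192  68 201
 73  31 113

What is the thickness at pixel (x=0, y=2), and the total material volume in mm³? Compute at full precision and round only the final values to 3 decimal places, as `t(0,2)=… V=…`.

t(0,2)=2.138 V=40.953

span = t_max - t_min = 2.15 - 0.59 = 1.560
L(0,2) = 2, L_eff = 2/255 = 0.007843
t(0,2) = 2.15 - 1.560·0.007843 = 2.138
Σt over all 8·3 pixels = 68154/2125 ≈ 32.0724706
V = pitch²·Σt = 1.13²·68154/2125 = 40.953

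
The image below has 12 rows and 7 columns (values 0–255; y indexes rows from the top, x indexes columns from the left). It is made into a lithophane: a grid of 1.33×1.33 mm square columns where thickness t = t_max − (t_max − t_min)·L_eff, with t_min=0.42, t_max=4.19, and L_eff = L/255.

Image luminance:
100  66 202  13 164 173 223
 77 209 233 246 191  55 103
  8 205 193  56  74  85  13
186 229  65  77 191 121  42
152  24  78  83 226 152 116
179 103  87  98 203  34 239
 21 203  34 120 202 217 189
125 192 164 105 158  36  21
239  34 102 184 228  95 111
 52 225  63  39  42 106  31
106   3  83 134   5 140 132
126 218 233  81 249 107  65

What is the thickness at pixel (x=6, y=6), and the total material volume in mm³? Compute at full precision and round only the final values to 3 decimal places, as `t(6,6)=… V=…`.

span = t_max - t_min = 4.19 - 0.42 = 3.770
L(6,6) = 189, L_eff = 189/255 = 0.741176
t(6,6) = 4.19 - 3.770·0.741176 = 1.396
Σt over all 12·7 pixels = 2528221/12750 ≈ 198.2918431
V = pitch²·Σt = 1.33²·2528221/12750 = 350.758

t(6,6)=1.396 V=350.758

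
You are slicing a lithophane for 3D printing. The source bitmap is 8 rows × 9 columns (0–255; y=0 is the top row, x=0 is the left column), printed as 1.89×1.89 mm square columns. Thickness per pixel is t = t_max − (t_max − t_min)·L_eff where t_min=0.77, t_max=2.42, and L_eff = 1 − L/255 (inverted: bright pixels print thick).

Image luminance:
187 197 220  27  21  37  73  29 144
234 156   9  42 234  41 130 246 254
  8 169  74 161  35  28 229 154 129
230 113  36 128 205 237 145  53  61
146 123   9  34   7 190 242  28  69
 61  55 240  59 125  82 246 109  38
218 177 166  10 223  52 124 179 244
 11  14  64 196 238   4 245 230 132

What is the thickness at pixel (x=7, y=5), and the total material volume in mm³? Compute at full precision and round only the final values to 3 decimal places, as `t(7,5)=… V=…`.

t(7,5)=1.475 V=402.962

span = t_max - t_min = 2.42 - 0.77 = 1.650
L(7,5) = 109, L_eff = 1 - 109/255 = 0.572549 (inverted)
t(7,5) = 2.42 - 1.650·0.572549 = 1.475
Σt over all 8·9 pixels = 95887/850 ≈ 112.8082353
V = pitch²·Σt = 1.89²·95887/850 = 402.962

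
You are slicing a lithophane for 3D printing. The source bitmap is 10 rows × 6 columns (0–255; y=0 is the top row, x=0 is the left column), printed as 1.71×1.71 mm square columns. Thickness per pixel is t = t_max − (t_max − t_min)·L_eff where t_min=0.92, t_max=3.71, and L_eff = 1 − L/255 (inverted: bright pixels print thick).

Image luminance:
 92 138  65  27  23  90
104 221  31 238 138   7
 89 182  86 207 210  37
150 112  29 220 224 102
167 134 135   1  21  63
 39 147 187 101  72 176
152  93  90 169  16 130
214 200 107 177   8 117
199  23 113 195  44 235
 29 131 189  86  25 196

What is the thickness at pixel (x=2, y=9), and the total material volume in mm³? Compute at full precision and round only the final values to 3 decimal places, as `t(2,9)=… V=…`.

span = t_max - t_min = 3.71 - 0.92 = 2.790
L(2,9) = 189, L_eff = 1 - 189/255 = 0.258824 (inverted)
t(2,9) = 3.71 - 2.790·0.258824 = 2.988
Σt over all 10·6 pixels = 1120479/8500 ≈ 131.8210588
V = pitch²·Σt = 1.71²·1120479/8500 = 385.458

t(2,9)=2.988 V=385.458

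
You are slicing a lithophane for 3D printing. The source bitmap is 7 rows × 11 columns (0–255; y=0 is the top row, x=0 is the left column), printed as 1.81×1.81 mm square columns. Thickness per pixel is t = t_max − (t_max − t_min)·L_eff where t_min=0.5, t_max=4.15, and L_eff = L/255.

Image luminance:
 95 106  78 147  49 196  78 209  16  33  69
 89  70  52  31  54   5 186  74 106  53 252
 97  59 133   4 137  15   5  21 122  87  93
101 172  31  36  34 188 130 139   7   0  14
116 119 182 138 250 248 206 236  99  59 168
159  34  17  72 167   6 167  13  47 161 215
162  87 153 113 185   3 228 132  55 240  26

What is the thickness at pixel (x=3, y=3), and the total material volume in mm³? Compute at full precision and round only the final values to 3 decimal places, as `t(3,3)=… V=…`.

span = t_max - t_min = 4.15 - 0.5 = 3.650
L(3,3) = 36, L_eff = 36/255 = 0.141176
t(3,3) = 4.15 - 3.650·0.141176 = 3.635
Σt over all 7·11 pixels = 1050377/5100 ≈ 205.9562745
V = pitch²·Σt = 1.81²·1050377/5100 = 674.733

t(3,3)=3.635 V=674.733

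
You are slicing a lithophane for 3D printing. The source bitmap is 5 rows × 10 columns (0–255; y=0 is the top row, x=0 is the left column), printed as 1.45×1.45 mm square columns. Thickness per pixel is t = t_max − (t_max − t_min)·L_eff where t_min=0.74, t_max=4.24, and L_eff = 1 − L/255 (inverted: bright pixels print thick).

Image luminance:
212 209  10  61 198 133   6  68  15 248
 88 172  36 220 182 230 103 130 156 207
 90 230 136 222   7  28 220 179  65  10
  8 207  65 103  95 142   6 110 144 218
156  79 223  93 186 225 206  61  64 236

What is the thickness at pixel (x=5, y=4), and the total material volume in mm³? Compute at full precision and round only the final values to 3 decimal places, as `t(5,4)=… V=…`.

span = t_max - t_min = 4.24 - 0.74 = 3.500
L(5,4) = 225, L_eff = 1 - 225/255 = 0.117647 (inverted)
t(5,4) = 4.24 - 3.500·0.117647 = 3.828
Σt over all 5·10 pixels = 10726/85 ≈ 126.1882353
V = pitch²·Σt = 1.45²·10726/85 = 265.311

t(5,4)=3.828 V=265.311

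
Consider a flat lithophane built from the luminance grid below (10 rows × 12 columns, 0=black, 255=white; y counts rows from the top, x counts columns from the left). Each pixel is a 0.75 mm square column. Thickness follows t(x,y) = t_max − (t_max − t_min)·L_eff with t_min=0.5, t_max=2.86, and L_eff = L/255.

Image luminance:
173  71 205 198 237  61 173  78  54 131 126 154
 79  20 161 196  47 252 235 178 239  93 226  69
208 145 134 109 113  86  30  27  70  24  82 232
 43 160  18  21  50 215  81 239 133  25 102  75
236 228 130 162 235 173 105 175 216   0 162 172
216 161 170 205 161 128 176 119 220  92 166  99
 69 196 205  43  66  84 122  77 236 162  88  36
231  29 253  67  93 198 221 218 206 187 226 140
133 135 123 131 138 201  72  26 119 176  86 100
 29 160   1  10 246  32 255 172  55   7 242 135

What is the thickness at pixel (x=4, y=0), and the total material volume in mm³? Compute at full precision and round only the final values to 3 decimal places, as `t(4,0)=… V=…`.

t(4,0)=0.667 V=109.641

span = t_max - t_min = 2.86 - 0.5 = 2.360
L(4,0) = 237, L_eff = 237/255 = 0.929412
t(4,0) = 2.86 - 2.360·0.929412 = 0.667
Σt over all 10·12 pixels = 1242602/6375 ≈ 194.9179608
V = pitch²·Σt = 0.75²·1242602/6375 = 109.641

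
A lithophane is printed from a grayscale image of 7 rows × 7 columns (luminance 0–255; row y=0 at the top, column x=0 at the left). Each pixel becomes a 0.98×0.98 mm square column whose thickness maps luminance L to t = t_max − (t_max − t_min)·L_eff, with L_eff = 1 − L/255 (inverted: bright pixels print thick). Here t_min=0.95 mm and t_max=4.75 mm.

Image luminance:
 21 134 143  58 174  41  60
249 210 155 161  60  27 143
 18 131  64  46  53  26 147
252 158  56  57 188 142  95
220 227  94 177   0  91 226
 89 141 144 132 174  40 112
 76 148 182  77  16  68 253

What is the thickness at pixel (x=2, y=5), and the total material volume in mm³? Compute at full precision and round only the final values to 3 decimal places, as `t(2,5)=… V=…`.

t(2,5)=3.096 V=127.086

span = t_max - t_min = 4.75 - 0.95 = 3.800
L(2,5) = 144, L_eff = 1 - 144/255 = 0.435294 (inverted)
t(2,5) = 4.75 - 3.800·0.435294 = 3.096
Σt over all 7·7 pixels = 674861/5100 ≈ 132.3256863
V = pitch²·Σt = 0.98²·674861/5100 = 127.086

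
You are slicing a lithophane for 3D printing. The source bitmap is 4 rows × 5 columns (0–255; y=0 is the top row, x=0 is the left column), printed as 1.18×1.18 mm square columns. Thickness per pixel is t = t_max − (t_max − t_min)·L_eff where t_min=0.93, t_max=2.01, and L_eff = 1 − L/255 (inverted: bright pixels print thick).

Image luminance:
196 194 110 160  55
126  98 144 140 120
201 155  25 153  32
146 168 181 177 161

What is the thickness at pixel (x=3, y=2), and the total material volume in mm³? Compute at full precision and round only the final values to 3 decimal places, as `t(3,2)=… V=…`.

span = t_max - t_min = 2.01 - 0.93 = 1.080
L(3,2) = 153, L_eff = 1 - 153/255 = 0.400000 (inverted)
t(3,2) = 2.01 - 1.080·0.400000 = 1.578
Σt over all 4·5 pixels = 64203/2125 ≈ 30.2131765
V = pitch²·Σt = 1.18²·64203/2125 = 42.069

t(3,2)=1.578 V=42.069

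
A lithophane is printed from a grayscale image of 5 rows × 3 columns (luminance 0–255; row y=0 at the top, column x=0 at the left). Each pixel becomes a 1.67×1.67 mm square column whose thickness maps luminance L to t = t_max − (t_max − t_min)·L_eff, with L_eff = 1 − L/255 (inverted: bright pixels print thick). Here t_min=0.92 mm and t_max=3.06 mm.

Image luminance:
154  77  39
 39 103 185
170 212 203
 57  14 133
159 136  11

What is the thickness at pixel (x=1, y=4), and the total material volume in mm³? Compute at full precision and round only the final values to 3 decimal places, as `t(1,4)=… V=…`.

span = t_max - t_min = 3.06 - 0.92 = 2.140
L(1,4) = 136, L_eff = 1 - 136/255 = 0.466667 (inverted)
t(1,4) = 3.06 - 2.140·0.466667 = 2.061
Σt over all 5·3 pixels = 59499/2125 ≈ 27.9995294
V = pitch²·Σt = 1.67²·59499/2125 = 78.088

t(1,4)=2.061 V=78.088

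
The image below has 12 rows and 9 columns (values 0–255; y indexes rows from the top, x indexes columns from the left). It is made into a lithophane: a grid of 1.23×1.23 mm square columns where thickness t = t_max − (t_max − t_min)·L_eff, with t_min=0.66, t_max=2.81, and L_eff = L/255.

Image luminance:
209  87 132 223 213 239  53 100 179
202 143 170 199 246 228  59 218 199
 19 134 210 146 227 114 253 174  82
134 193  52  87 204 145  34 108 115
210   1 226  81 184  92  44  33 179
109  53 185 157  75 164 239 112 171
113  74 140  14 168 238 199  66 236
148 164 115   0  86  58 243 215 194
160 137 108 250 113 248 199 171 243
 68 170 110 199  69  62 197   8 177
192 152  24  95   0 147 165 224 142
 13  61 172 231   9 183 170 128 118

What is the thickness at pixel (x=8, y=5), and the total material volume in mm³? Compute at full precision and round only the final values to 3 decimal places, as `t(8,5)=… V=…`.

span = t_max - t_min = 2.81 - 0.66 = 2.150
L(8,5) = 171, L_eff = 171/255 = 0.670588
t(8,5) = 2.81 - 2.150·0.670588 = 1.368
Σt over all 12·9 pixels = 59521/340 ≈ 175.0617647
V = pitch²·Σt = 1.23²·59521/340 = 264.851

t(8,5)=1.368 V=264.851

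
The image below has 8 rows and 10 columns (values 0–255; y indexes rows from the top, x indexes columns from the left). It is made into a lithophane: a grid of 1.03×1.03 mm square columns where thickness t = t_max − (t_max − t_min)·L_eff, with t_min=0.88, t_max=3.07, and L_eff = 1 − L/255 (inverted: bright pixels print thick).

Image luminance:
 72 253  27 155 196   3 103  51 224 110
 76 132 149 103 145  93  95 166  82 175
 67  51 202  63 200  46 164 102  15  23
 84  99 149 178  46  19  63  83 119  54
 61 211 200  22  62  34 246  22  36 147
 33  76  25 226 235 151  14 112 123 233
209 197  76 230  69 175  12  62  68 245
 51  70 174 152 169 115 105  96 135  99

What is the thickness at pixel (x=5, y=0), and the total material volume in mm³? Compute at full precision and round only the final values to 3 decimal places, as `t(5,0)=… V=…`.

t(5,0)=0.906 V=156.825

span = t_max - t_min = 3.07 - 0.88 = 2.190
L(5,0) = 3, L_eff = 1 - 3/255 = 0.988235 (inverted)
t(5,0) = 3.07 - 2.190·0.988235 = 0.906
Σt over all 8·10 pixels = 251299/1700 ≈ 147.8229412
V = pitch²·Σt = 1.03²·251299/1700 = 156.825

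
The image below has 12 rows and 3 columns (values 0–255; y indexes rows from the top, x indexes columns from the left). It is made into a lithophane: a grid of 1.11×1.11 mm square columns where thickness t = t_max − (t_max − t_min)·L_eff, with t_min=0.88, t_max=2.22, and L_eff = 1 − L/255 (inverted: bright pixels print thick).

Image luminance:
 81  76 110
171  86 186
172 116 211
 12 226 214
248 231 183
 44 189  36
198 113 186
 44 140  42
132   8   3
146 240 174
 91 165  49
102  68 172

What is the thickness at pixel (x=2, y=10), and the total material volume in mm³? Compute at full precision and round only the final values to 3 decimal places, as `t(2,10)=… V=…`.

t(2,10)=1.137 V=69.237

span = t_max - t_min = 2.22 - 0.88 = 1.340
L(2,10) = 49, L_eff = 1 - 49/255 = 0.807843 (inverted)
t(2,10) = 2.22 - 1.340·0.807843 = 1.137
Σt over all 12·3 pixels = 9553/170 ≈ 56.1941176
V = pitch²·Σt = 1.11²·9553/170 = 69.237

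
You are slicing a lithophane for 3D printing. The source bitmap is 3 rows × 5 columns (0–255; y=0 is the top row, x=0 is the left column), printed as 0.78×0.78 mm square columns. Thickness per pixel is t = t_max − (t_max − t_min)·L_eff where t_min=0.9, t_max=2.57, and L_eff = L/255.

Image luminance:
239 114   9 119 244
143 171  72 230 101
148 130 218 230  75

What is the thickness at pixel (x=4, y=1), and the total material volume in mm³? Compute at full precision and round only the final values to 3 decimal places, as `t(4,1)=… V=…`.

t(4,1)=1.909 V=14.517

span = t_max - t_min = 2.57 - 0.9 = 1.670
L(4,1) = 101, L_eff = 101/255 = 0.396078
t(4,1) = 2.57 - 1.670·0.396078 = 1.909
Σt over all 3·5 pixels = 152111/6375 ≈ 23.8605490
V = pitch²·Σt = 0.78²·152111/6375 = 14.517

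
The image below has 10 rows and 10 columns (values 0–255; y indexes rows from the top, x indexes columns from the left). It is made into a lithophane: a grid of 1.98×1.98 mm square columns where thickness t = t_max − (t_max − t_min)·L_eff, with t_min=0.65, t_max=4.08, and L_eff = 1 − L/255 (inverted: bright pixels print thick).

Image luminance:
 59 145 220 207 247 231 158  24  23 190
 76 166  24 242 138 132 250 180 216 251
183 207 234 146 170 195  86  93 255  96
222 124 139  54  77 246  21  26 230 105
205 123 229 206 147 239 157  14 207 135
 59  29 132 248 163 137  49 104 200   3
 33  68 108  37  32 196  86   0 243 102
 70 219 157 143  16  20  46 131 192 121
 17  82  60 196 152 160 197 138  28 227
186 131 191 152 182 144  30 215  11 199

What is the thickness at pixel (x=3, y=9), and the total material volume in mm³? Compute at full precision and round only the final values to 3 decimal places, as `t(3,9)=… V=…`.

span = t_max - t_min = 4.08 - 0.65 = 3.430
L(3,9) = 152, L_eff = 1 - 152/255 = 0.403922 (inverted)
t(3,9) = 4.08 - 3.430·0.403922 = 2.695
Σt over all 10·10 pixels = 1579889/6375 ≈ 247.8257255
V = pitch²·Σt = 1.98²·1579889/6375 = 971.576

t(3,9)=2.695 V=971.576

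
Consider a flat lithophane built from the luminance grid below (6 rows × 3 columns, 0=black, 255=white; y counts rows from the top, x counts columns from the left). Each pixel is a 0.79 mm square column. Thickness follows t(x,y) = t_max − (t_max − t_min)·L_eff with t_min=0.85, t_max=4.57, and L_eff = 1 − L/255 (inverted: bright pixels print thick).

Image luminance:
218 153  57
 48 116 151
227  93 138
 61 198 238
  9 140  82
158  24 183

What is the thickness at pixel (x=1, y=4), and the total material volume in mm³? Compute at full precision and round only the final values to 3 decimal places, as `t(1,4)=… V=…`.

t(1,4)=2.892 V=30.434

span = t_max - t_min = 4.57 - 0.85 = 3.720
L(1,4) = 140, L_eff = 1 - 140/255 = 0.450980 (inverted)
t(1,4) = 4.57 - 3.720·0.450980 = 2.892
Σt over all 6·3 pixels = 207253/4250 ≈ 48.7654118
V = pitch²·Σt = 0.79²·207253/4250 = 30.434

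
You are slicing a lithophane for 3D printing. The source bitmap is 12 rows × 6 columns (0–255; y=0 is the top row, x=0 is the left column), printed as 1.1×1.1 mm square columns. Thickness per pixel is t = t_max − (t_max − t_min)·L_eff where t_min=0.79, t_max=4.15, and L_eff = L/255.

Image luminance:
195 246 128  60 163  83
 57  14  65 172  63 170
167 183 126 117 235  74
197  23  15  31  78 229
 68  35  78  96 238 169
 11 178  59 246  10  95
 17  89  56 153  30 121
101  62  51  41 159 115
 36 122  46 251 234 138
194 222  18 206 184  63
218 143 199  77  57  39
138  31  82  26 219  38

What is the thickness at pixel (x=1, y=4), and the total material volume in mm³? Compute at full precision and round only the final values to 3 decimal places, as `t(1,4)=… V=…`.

span = t_max - t_min = 4.15 - 0.79 = 3.360
L(1,4) = 35, L_eff = 35/255 = 0.137255
t(1,4) = 4.15 - 3.360·0.137255 = 3.689
Σt over all 12·6 pixels = 3254/17 ≈ 191.4117647
V = pitch²·Σt = 1.1²·3254/17 = 231.608

t(1,4)=3.689 V=231.608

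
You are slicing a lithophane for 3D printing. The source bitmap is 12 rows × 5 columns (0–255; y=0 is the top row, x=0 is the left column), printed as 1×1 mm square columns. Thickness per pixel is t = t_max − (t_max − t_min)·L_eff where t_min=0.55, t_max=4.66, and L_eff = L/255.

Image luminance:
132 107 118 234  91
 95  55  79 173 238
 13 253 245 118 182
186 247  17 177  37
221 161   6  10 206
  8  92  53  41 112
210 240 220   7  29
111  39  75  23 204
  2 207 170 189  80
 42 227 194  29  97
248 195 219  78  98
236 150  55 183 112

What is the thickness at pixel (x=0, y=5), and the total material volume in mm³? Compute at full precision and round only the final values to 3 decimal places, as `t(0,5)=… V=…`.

span = t_max - t_min = 4.66 - 0.55 = 4.110
L(0,5) = 8, L_eff = 8/255 = 0.031373
t(0,5) = 4.66 - 4.110·0.031373 = 4.531
Σt over all 12·5 pixels = 331247/2125 ≈ 155.8809412
V = pitch²·Σt = 1²·331247/2125 = 155.881

t(0,5)=4.531 V=155.881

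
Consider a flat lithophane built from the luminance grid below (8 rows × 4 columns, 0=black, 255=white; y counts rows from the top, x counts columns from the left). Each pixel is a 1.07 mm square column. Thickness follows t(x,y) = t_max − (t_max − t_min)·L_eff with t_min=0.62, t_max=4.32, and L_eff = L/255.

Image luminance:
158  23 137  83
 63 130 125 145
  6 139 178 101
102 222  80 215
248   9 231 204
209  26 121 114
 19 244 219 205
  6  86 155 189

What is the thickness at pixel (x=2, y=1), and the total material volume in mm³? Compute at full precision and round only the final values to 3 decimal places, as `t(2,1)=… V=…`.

t(2,1)=2.506 V=88.632

span = t_max - t_min = 4.32 - 0.62 = 3.700
L(2,1) = 125, L_eff = 125/255 = 0.490196
t(2,1) = 4.32 - 3.700·0.490196 = 2.506
Σt over all 8·4 pixels = 98704/1275 ≈ 77.4149020
V = pitch²·Σt = 1.07²·98704/1275 = 88.632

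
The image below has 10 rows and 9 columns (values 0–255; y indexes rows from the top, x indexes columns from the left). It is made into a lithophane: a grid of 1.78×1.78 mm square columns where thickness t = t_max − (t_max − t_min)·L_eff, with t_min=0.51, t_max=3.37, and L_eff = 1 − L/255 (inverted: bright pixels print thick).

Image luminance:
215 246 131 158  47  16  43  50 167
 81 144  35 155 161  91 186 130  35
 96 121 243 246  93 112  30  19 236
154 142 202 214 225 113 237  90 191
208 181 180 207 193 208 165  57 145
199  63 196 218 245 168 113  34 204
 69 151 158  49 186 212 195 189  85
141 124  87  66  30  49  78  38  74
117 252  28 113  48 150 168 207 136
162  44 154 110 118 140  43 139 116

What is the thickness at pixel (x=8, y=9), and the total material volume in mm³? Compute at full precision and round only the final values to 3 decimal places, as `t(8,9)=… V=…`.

t(8,9)=1.811 V=574.169

span = t_max - t_min = 3.37 - 0.51 = 2.860
L(8,9) = 116, L_eff = 1 - 116/255 = 0.545098 (inverted)
t(8,9) = 3.37 - 2.860·0.545098 = 1.811
Σt over all 10·9 pixels = 231052/1275 ≈ 181.2172549
V = pitch²·Σt = 1.78²·231052/1275 = 574.169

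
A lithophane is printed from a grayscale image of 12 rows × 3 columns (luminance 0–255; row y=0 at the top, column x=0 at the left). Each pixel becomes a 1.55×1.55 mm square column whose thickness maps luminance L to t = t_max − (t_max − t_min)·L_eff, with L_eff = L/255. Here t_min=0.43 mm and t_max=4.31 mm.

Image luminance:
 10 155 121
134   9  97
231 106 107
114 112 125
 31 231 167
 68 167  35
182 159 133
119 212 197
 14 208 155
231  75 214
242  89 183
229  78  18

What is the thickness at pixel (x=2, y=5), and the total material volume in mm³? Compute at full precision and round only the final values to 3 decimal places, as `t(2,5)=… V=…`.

t(2,5)=3.777 V=198.840

span = t_max - t_min = 4.31 - 0.43 = 3.880
L(2,5) = 35, L_eff = 35/255 = 0.137255
t(2,5) = 4.31 - 3.880·0.137255 = 3.777
Σt over all 12·3 pixels = 175873/2125 ≈ 82.7637647
V = pitch²·Σt = 1.55²·175873/2125 = 198.840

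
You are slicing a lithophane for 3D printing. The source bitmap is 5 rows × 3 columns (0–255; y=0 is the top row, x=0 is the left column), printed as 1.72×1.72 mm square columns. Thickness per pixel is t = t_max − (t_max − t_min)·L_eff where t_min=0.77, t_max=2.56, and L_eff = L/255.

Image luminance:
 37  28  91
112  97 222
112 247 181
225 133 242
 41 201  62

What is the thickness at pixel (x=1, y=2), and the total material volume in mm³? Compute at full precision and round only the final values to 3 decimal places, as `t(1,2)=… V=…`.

span = t_max - t_min = 2.56 - 0.77 = 1.790
L(1,2) = 247, L_eff = 247/255 = 0.968627
t(1,2) = 2.56 - 1.790·0.968627 = 0.826
Σt over all 5·3 pixels = 205217/8500 ≈ 24.1431765
V = pitch²·Σt = 1.72²·205217/8500 = 71.425

t(1,2)=0.826 V=71.425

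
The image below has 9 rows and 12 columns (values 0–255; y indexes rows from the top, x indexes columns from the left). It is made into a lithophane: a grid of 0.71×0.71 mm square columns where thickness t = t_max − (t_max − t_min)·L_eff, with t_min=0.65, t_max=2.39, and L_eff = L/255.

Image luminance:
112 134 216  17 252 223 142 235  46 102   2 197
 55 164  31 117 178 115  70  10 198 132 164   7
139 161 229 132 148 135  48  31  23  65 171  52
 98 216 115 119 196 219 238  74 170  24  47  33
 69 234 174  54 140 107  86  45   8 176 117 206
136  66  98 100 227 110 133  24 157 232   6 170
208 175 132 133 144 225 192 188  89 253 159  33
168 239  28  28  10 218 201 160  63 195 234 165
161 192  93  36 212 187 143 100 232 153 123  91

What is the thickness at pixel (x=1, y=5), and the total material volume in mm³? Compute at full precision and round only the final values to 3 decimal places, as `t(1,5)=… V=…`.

t(1,5)=1.940 V=81.824

span = t_max - t_min = 2.39 - 0.65 = 1.740
L(1,5) = 66, L_eff = 66/255 = 0.258824
t(1,5) = 2.39 - 1.740·0.258824 = 1.940
Σt over all 9·12 pixels = 13797/85 ≈ 162.3176471
V = pitch²·Σt = 0.71²·13797/85 = 81.824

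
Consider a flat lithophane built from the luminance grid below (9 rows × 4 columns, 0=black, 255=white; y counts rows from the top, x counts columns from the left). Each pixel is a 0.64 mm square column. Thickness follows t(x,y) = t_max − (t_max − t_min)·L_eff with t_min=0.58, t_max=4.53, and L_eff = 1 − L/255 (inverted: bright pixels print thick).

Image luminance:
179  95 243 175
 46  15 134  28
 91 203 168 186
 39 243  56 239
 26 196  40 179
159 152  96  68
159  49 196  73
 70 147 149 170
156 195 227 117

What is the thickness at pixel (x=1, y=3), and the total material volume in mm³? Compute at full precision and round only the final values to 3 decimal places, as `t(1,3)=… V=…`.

span = t_max - t_min = 4.53 - 0.58 = 3.950
L(1,3) = 243, L_eff = 1 - 243/255 = 0.047059 (inverted)
t(1,3) = 4.53 - 3.950·0.047059 = 4.344
Σt over all 9·4 pixels = 40237/425 ≈ 94.6752941
V = pitch²·Σt = 0.64²·40237/425 = 38.779

t(1,3)=4.344 V=38.779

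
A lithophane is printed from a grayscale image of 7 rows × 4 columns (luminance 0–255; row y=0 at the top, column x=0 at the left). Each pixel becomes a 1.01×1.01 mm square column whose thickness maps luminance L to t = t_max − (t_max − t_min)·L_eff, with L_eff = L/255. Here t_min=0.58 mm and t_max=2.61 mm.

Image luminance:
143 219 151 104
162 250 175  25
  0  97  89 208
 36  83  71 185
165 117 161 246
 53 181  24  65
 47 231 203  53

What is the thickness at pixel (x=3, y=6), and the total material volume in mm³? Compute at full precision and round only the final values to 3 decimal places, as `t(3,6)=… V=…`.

t(3,6)=2.188 V=45.769

span = t_max - t_min = 2.61 - 0.58 = 2.030
L(3,6) = 53, L_eff = 53/255 = 0.207843
t(3,6) = 2.61 - 2.030·0.207843 = 2.188
Σt over all 7·4 pixels = 286027/6375 ≈ 44.8669804
V = pitch²·Σt = 1.01²·286027/6375 = 45.769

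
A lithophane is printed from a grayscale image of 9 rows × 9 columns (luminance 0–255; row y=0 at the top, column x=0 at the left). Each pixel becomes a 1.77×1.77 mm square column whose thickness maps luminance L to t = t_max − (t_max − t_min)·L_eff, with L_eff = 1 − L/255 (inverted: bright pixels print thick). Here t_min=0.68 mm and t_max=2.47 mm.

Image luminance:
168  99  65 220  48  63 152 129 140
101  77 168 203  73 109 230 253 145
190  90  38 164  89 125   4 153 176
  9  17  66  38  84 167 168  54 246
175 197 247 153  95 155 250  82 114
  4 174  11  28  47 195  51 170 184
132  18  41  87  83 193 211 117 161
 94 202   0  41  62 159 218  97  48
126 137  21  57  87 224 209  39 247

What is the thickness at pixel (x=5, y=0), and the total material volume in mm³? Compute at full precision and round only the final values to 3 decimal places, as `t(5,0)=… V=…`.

t(5,0)=1.122 V=387.287

span = t_max - t_min = 2.47 - 0.68 = 1.790
L(5,0) = 63, L_eff = 1 - 63/255 = 0.752941 (inverted)
t(5,0) = 2.47 - 1.790·0.752941 = 1.122
Σt over all 9·9 pixels = 788074/6375 ≈ 123.6194510
V = pitch²·Σt = 1.77²·788074/6375 = 387.287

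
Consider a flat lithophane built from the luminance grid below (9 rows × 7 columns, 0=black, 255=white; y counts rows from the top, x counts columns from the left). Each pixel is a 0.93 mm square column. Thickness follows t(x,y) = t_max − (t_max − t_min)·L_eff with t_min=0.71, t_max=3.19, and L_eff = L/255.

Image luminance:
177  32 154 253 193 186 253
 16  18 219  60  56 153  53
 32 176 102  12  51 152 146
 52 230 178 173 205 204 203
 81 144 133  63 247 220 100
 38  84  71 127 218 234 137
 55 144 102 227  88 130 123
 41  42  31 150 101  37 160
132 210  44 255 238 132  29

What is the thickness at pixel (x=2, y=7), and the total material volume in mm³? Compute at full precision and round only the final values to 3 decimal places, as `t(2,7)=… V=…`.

t(2,7)=2.889 V=105.626

span = t_max - t_min = 3.19 - 0.71 = 2.480
L(2,7) = 31, L_eff = 31/255 = 0.121569
t(2,7) = 3.19 - 2.480·0.121569 = 2.889
Σt over all 9·7 pixels = 3114199/25500 ≈ 122.1254510
V = pitch²·Σt = 0.93²·3114199/25500 = 105.626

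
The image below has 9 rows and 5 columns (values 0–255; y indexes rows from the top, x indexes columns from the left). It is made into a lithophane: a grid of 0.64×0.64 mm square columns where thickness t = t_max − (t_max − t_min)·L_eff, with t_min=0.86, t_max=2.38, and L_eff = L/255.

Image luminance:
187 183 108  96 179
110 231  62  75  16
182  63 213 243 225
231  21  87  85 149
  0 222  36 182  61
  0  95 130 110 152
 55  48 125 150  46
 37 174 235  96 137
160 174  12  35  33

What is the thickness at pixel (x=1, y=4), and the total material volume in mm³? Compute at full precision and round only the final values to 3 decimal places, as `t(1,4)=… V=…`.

span = t_max - t_min = 2.38 - 0.86 = 1.520
L(1,4) = 222, L_eff = 222/255 = 0.870588
t(1,4) = 2.38 - 1.520·0.870588 = 1.057
Σt over all 9·5 pixels = 966449/12750 ≈ 75.7999216
V = pitch²·Σt = 0.64²·966449/12750 = 31.048

t(1,4)=1.057 V=31.048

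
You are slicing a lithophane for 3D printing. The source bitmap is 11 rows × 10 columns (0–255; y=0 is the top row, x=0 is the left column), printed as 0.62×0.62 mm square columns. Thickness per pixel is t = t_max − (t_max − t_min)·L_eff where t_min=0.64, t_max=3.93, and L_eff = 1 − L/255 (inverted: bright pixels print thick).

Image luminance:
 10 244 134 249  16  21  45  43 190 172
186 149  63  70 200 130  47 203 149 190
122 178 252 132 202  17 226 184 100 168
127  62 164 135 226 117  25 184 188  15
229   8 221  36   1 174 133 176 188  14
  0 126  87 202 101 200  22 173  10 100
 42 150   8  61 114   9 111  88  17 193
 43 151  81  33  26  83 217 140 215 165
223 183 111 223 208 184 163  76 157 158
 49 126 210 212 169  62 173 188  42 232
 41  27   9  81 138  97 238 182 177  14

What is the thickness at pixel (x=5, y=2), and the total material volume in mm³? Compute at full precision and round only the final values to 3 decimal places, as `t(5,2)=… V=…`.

span = t_max - t_min = 3.93 - 0.64 = 3.290
L(5,2) = 17, L_eff = 1 - 17/255 = 0.933333 (inverted)
t(5,2) = 3.93 - 3.290·0.933333 = 0.859
Σt over all 11·10 pixels = 1570361/6375 ≈ 246.3311373
V = pitch²·Σt = 0.62²·1570361/6375 = 94.690

t(5,2)=0.859 V=94.690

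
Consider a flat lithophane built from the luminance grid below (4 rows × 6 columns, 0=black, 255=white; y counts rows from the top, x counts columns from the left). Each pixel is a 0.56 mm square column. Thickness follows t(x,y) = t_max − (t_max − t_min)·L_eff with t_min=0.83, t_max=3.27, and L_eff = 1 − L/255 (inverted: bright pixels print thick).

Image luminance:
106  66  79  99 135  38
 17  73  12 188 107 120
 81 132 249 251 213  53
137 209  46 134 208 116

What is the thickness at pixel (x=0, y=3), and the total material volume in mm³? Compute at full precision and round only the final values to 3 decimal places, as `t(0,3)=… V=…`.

t(0,3)=2.141 V=14.856

span = t_max - t_min = 3.27 - 0.83 = 2.440
L(0,3) = 137, L_eff = 1 - 137/255 = 0.462745 (inverted)
t(0,3) = 3.27 - 2.440·0.462745 = 2.141
Σt over all 4·6 pixels = 301999/6375 ≈ 47.3723922
V = pitch²·Σt = 0.56²·301999/6375 = 14.856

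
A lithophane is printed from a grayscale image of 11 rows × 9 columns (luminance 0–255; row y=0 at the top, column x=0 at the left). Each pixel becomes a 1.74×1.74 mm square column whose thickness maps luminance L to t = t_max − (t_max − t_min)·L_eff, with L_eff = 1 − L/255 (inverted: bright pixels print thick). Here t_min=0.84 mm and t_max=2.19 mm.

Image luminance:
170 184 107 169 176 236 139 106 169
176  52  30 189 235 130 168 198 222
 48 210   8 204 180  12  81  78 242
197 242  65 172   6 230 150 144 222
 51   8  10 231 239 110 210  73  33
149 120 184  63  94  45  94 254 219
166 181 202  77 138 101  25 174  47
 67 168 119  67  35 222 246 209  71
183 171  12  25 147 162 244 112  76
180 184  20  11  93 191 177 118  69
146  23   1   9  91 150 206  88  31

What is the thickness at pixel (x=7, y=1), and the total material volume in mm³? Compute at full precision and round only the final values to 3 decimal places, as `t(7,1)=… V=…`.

span = t_max - t_min = 2.19 - 0.84 = 1.350
L(7,1) = 198, L_eff = 1 - 198/255 = 0.223529 (inverted)
t(7,1) = 2.19 - 1.350·0.223529 = 1.888
Σt over all 11·9 pixels = 256293/1700 ≈ 150.7605882
V = pitch²·Σt = 1.74²·256293/1700 = 456.443

t(7,1)=1.888 V=456.443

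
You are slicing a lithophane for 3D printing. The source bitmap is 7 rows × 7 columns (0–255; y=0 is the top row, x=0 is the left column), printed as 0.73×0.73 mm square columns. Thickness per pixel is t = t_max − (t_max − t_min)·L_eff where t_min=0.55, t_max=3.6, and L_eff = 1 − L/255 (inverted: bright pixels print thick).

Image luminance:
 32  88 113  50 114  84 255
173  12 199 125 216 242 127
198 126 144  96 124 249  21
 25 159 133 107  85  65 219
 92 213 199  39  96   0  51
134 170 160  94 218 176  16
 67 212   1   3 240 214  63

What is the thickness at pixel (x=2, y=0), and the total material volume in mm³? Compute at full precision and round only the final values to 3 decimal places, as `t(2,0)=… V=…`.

t(2,0)=1.902 V=52.854

span = t_max - t_min = 3.6 - 0.55 = 3.050
L(2,0) = 113, L_eff = 1 - 113/255 = 0.556863 (inverted)
t(2,0) = 3.6 - 3.050·0.556863 = 1.902
Σt over all 7·7 pixels = 42152/425 ≈ 99.1811765
V = pitch²·Σt = 0.73²·42152/425 = 52.854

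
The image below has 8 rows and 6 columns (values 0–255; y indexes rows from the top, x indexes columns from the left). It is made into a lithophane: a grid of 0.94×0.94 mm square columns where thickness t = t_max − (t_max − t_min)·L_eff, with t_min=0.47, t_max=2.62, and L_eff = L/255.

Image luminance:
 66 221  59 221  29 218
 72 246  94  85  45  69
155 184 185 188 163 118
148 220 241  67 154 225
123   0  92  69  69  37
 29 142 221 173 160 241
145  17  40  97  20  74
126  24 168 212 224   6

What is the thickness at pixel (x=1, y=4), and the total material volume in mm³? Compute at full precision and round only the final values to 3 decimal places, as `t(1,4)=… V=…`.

t(1,4)=2.620 V=66.556

span = t_max - t_min = 2.62 - 0.47 = 2.150
L(1,4) = 0, L_eff = 0/255 = 0.000000
t(1,4) = 2.62 - 2.150·0.000000 = 2.620
Σt over all 8·6 pixels = 2561/34 ≈ 75.3235294
V = pitch²·Σt = 0.94²·2561/34 = 66.556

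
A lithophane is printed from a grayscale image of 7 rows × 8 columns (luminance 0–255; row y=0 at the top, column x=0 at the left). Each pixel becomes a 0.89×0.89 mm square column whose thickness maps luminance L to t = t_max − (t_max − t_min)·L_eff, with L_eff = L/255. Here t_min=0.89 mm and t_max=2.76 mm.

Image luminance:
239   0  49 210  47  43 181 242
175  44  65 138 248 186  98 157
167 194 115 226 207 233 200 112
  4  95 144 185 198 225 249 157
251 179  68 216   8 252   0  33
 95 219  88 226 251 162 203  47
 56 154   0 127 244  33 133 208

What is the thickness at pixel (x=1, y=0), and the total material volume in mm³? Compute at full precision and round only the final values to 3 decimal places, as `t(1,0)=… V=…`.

span = t_max - t_min = 2.76 - 0.89 = 1.870
L(1,0) = 0, L_eff = 0/255 = 0.000000
t(1,0) = 2.76 - 1.870·0.000000 = 2.760
Σt over all 7·8 pixels = 71447/750 ≈ 95.2626667
V = pitch²·Σt = 0.89²·71447/750 = 75.458

t(1,0)=2.760 V=75.458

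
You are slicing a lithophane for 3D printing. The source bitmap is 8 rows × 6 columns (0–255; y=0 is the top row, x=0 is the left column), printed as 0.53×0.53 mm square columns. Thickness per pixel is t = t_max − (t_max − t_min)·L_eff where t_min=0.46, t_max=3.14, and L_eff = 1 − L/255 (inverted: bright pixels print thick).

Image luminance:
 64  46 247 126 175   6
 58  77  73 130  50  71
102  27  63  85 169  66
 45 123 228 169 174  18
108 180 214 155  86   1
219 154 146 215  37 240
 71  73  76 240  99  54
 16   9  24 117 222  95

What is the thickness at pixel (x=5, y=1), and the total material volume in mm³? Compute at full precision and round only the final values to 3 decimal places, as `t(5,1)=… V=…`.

span = t_max - t_min = 3.14 - 0.46 = 2.680
L(5,1) = 71, L_eff = 1 - 71/255 = 0.721569 (inverted)
t(5,1) = 3.14 - 2.680·0.721569 = 1.206
Σt over all 8·6 pixels = 492041/6375 ≈ 77.1829020
V = pitch²·Σt = 0.53²·492041/6375 = 21.681

t(5,1)=1.206 V=21.681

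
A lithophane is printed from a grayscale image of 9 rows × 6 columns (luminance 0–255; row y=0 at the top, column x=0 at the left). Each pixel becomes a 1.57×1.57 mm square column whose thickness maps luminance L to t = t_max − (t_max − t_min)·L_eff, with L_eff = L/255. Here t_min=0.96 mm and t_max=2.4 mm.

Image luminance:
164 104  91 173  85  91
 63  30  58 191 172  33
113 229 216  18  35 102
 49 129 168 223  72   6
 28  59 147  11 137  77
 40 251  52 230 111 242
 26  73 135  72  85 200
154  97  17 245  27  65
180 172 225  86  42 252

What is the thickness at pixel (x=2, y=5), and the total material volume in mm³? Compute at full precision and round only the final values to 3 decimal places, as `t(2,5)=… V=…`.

span = t_max - t_min = 2.4 - 0.96 = 1.440
L(2,5) = 52, L_eff = 52/255 = 0.203922
t(2,5) = 2.4 - 1.440·0.203922 = 2.106
Σt over all 9·6 pixels = 201564/2125 ≈ 94.8536471
V = pitch²·Σt = 1.57²·201564/2125 = 233.805

t(2,5)=2.106 V=233.805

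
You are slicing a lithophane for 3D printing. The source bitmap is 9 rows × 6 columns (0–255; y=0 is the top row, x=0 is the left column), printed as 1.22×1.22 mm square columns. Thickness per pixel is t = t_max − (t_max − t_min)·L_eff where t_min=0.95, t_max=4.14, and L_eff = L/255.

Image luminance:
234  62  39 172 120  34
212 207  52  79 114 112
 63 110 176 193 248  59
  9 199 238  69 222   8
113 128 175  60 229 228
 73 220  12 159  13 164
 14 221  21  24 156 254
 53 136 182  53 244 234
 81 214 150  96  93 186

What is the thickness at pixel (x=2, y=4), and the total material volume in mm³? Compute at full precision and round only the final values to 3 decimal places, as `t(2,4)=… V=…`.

t(2,4)=1.951 V=202.093

span = t_max - t_min = 4.14 - 0.95 = 3.190
L(2,4) = 175, L_eff = 175/255 = 0.686275
t(2,4) = 4.14 - 3.190·0.686275 = 1.951
Σt over all 9·6 pixels = 1154119/8500 ≈ 135.7787059
V = pitch²·Σt = 1.22²·1154119/8500 = 202.093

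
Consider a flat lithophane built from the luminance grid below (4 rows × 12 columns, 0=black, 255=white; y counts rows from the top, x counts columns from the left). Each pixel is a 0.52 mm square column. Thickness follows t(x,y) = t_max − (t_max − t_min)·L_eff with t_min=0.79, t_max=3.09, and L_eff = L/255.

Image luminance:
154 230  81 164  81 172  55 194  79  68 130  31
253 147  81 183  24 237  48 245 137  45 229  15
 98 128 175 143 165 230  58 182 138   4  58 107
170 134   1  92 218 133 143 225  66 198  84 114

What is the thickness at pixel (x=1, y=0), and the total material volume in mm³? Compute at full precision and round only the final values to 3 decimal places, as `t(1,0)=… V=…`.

span = t_max - t_min = 3.09 - 0.79 = 2.300
L(1,0) = 230, L_eff = 230/255 = 0.901961
t(1,0) = 3.09 - 2.300·0.901961 = 1.015
Σt over all 4·12 pixels = 15789/170 ≈ 92.8764706
V = pitch²·Σt = 0.52²·15789/170 = 25.114

t(1,0)=1.015 V=25.114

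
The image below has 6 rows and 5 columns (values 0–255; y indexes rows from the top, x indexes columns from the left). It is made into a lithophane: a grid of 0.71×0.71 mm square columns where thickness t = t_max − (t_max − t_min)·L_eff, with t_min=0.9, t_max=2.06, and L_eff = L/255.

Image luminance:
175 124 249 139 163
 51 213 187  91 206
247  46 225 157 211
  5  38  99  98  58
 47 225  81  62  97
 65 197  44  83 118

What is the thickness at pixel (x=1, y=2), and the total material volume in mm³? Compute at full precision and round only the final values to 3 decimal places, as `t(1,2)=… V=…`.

t(1,2)=1.851 V=22.437

span = t_max - t_min = 2.06 - 0.9 = 1.160
L(1,2) = 46, L_eff = 46/255 = 0.180392
t(1,2) = 2.06 - 1.160·0.180392 = 1.851
Σt over all 6·5 pixels = 94582/2125 ≈ 44.5091765
V = pitch²·Σt = 0.71²·94582/2125 = 22.437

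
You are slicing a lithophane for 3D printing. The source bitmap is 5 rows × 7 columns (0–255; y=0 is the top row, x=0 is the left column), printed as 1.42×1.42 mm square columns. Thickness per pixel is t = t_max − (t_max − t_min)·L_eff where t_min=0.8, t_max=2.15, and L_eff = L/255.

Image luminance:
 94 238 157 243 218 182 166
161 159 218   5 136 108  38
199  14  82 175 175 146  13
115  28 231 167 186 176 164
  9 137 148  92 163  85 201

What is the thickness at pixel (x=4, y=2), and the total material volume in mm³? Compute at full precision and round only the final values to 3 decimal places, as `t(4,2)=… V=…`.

span = t_max - t_min = 2.15 - 0.8 = 1.350
L(4,2) = 175, L_eff = 175/255 = 0.686275
t(4,2) = 2.15 - 1.350·0.686275 = 1.224
Σt over all 5·7 pixels = 21116/425 ≈ 49.6847059
V = pitch²·Σt = 1.42²·21116/425 = 100.184

t(4,2)=1.224 V=100.184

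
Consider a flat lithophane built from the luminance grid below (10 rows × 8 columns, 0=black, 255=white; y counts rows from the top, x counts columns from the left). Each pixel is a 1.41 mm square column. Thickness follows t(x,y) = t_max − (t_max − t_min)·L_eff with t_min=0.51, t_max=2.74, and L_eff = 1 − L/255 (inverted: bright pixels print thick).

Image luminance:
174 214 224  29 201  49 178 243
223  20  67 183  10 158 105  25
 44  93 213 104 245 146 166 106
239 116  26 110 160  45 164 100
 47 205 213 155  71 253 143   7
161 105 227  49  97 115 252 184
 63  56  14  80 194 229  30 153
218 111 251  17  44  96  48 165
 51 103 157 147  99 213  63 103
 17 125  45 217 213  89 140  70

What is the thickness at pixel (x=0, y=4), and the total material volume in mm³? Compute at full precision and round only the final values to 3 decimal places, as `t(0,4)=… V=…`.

span = t_max - t_min = 2.74 - 0.51 = 2.230
L(0,4) = 47, L_eff = 1 - 47/255 = 0.815686 (inverted)
t(0,4) = 2.74 - 2.230·0.815686 = 0.921
Σt over all 10·8 pixels = 657871/5100 ≈ 128.9943137
V = pitch²·Σt = 1.41²·657871/5100 = 256.454

t(0,4)=0.921 V=256.454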